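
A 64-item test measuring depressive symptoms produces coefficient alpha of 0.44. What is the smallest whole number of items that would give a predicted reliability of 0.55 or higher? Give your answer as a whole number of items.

Spearman-Brown solved for the length factor n:
n = r*(1 − r) / [ r (1 − r*) ]
n = 0.55 × (1 − 0.44) / [ 0.44 × (1 − 0.55) ]
  = 0.3080 / 0.1980 = 1.5556
Items needed = n × 64 = 1.5556 × 64 ≈ 99.56 → round up to 100

100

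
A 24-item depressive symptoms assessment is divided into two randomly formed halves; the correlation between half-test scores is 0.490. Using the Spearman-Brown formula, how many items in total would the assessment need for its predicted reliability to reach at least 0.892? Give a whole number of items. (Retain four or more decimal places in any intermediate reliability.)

104

Corrected full-test reliability: r_full = 2 × 0.490 / (1 + 0.490) ≈ 0.6577
Solve Spearman-Brown for n: n = 0.892(1 − 0.6577) / [0.6577(1 − 0.892)] = 4.2985
Required items = 4.2985 × 24 = 103.16, so 104 items.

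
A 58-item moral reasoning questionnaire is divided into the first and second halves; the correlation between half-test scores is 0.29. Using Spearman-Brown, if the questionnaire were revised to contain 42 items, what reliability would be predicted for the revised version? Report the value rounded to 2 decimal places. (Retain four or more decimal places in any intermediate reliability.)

0.37

Spearman-Brown correction (n = 2): r_full = 2·0.29/(1 + 0.29) = 0.4496
Then adjust to 42 items: n = 42/58 = 0.7241
r_new = n·r_full / (1 + (n − 1)·r_full) = 0.3256 / 0.8760 ≈ 0.3717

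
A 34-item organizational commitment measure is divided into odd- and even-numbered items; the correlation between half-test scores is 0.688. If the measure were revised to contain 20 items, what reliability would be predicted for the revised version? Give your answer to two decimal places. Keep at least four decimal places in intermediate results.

0.72

First correct the split-half correlation to full-test reliability: r_full = 2 × 0.688 / (1 + 0.688) ≈ 0.8152
Length factor from 34 to 20 items: n = 20/34 = 0.5882
r_new = n·r_full / (1 + (n − 1)·r_full) = 0.4795 / 0.6643 ≈ 0.7218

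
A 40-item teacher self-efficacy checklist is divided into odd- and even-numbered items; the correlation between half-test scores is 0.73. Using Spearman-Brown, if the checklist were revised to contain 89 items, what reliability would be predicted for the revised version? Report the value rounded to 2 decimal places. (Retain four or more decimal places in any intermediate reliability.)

0.92

Full-test reliability from the split-half r: r_full = 2(0.73)/(1 + 0.73) = 0.8439
Length factor from 40 to 89 items: n = 89/40 = 2.2250
r_new = n·r_full / (1 + (n − 1)·r_full) = 1.8777 / 2.0338 ≈ 0.9232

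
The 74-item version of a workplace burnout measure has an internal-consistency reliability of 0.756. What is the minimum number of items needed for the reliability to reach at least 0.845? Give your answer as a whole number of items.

131

Rearranging the Spearman-Brown formula for n,
n = r_target (1 − r_old) / [ r_old (1 − r_target) ]
n = [0.845 × 0.244] / [0.756 × 0.155]
n = 0.206180 / 0.117180 ≈ 1.7595
So the test needs 1.7595 × 74 ≈ 130.20 items; rounding up, 131.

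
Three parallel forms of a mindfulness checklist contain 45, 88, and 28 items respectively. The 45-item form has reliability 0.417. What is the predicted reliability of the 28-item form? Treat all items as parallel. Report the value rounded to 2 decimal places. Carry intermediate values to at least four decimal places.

The 88-item form is not needed; work directly from the 45-item form with n = 28/45 = 0.6222.
r_{28} = n·r / (1 + (n − 1)·r) = 0.2595 / 0.8425 ≈ 0.3080

0.31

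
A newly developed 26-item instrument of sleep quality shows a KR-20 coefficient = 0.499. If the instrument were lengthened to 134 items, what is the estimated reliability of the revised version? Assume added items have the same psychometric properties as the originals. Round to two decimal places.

n = 134/26 = 5.1538
Spearman-Brown: r_new = n·r / (1 + (n − 1)·r)
r_new = (5.1538 × 0.499) / (1 + (5.1538 − 1) × 0.499)
     = 2.5717 / 3.0727 = 0.8370

0.84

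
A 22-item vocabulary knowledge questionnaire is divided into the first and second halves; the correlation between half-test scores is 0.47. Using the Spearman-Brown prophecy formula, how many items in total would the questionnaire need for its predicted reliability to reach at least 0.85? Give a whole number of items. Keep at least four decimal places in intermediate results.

Corrected full-test reliability: r_full = 2 × 0.47 / (1 + 0.47) ≈ 0.6395
n = r_tgt(1 − r_full) / [r_full(1 − r_tgt)] = 0.85 × 0.3605 / (0.6395 × 0.15) ≈ 3.1944
Items = 3.1944 × 22 ≈ 70.28 → 71

71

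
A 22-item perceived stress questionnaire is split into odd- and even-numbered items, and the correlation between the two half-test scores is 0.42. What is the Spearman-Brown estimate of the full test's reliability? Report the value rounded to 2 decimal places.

r_full = 2r_hh / (1 + r_hh) = 2 × 0.42 / (1 + 0.42)
       = 0.8400 / 1.4200 = 0.5915

0.59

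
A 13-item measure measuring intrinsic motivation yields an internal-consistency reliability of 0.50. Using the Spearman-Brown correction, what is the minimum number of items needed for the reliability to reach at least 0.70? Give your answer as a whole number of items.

Spearman-Brown solved for the length factor n:
n = r_target (1 − r_old) / [ r_old (1 − r_target) ]
n = 0.70(1 − 0.50) / [0.50(1 − 0.70)]
n = 0.3500 / 0.1500 ≈ 2.3333
2.3333 × 13 = 30.33 → 31 items

31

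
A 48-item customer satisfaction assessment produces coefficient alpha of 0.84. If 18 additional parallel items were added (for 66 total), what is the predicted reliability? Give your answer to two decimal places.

n = 66/48 = 1.375
r_new = (1.375 × 0.84) / (1 + (1.375 − 1) × 0.84)
     = 1.1550 / 1.3150 = 0.8783

0.88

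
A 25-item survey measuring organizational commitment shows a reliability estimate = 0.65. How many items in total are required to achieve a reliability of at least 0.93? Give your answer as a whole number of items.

179

Spearman-Brown solved for the length factor n:
n = r*(1 − r) / [ r (1 − r*) ]
n = [0.93 × 0.35] / [0.65 × 0.07]
n = 0.3255 / 0.0455 ≈ 7.1538
So the test needs 7.1538 × 25 ≈ 178.84 items; rounding up, 179.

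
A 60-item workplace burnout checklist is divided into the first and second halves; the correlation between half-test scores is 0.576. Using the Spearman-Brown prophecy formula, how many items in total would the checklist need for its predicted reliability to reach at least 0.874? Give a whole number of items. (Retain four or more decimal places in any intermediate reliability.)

154

Corrected full-test reliability: r_full = 2 × 0.576 / (1 + 0.576) ≈ 0.7310
Solve Spearman-Brown for n: n = 0.874(1 − 0.7310) / [0.7310(1 − 0.874)] = 2.5526
Items = 2.5526 × 60 ≈ 153.16 → 154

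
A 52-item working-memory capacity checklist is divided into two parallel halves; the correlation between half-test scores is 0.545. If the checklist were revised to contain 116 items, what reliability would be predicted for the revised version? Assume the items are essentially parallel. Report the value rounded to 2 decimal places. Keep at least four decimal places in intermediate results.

First correct the split-half correlation to full-test reliability: r_full = 2 × 0.545 / (1 + 0.545) ≈ 0.7055
Then adjust to 116 items: n = 116/52 = 2.2308
r_new = n·r_full / (1 + (n − 1)·r_full) = 1.5738 / 1.8683 ≈ 0.8424

0.84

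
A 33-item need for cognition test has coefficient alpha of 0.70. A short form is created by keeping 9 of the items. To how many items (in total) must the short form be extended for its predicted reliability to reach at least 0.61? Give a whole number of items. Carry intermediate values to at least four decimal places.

23

Short-form reliability: n = 9/33 = 0.2727; r_9 = n·r/(1+(n−1)r) ≈ 0.3889
Then solve for n' with r_old = 0.3889, r_target = 0.61: n' = 0.61(1 − 0.3889)/[0.3889(1 − 0.61)] = 2.4578
Total items = 2.4578 × 9 = 22.12, rounded up to 23.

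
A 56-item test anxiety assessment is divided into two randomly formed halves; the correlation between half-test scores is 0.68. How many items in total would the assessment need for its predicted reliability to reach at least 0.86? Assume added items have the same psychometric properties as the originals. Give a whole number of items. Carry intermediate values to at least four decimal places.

Corrected full-test reliability: r_full = 2 × 0.68 / (1 + 0.68) ≈ 0.8095
Solve Spearman-Brown for n: n = 0.86(1 − 0.8095) / [0.8095(1 − 0.86)] = 1.4456
Required items = 1.4456 × 56 = 80.95, so 81 items.

81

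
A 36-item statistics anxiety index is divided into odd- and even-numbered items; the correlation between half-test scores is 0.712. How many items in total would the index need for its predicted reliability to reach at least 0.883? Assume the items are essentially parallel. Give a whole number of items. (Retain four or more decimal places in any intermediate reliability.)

r_full = 2(0.712)/(1 + 0.712) = 0.8318
Solve Spearman-Brown for n: n = 0.883(1 − 0.8318) / [0.8318(1 − 0.883)] = 1.5261
Items = 1.5261 × 36 ≈ 54.94 → 55

55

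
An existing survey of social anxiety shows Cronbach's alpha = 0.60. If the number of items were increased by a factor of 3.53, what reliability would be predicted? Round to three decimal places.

r_new = 3.53·0.60 / [1 + (3.53 − 1)·0.60]
     = 2.1180 / 2.5180 = 0.8411

0.841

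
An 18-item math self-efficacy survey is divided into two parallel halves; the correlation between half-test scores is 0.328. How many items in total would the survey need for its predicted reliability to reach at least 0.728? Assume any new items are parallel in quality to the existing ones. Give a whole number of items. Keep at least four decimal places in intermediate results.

Corrected full-test reliability: r_full = 2 × 0.328 / (1 + 0.328) ≈ 0.4940
n = r_tgt(1 − r_full) / [r_full(1 − r_tgt)] = 0.728 × 0.5060 / (0.4940 × 0.272) ≈ 2.7415
Items = 2.7415 × 18 ≈ 49.35 → 50

50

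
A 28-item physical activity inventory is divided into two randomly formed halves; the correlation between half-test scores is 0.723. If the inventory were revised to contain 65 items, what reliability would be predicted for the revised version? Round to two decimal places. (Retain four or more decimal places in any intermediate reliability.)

0.92

First correct the split-half correlation to full-test reliability: r_full = 2 × 0.723 / (1 + 0.723) ≈ 0.8392
Length factor from 28 to 65 items: n = 65/28 = 2.3214
r_new = n·r_full / (1 + (n − 1)·r_full) = 1.9481 / 2.1089 ≈ 0.9238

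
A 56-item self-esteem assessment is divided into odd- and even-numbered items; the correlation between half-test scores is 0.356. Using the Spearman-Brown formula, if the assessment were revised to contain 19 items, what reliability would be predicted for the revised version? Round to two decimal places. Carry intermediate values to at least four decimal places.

Spearman-Brown correction (n = 2): r_full = 2·0.356/(1 + 0.356) = 0.5251
Then adjust to 19 items: n = 19/56 = 0.3393
r_new = n·r_full / (1 + (n − 1)·r_full) = 0.1782 / 0.6531 ≈ 0.2729

0.27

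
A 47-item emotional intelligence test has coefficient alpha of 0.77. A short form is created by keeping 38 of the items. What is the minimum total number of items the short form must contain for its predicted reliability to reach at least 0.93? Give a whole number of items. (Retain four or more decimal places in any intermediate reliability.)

187

First, r for the 38-item form: n = 38/47 = 0.8085, so r_38 = 0.8085·0.77/(1 + (0.8085 − 1)·0.77) = 0.7302
Length factor from the short form to reach 0.93: n' = 0.93(1 − 0.7302) / [0.7302(1 − 0.93)] ≈ 4.9089
Items = 4.9089 × 38 ≈ 186.54 → 187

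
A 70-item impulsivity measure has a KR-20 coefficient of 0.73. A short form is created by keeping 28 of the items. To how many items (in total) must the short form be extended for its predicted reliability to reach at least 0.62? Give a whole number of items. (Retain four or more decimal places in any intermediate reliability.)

43

First, r for the 28-item form: n = 28/70 = 0.4000, so r_28 = 0.4000·0.73/(1 + (0.4000 − 1)·0.73) = 0.5196
Length factor from the short form to reach 0.62: n' = 0.62(1 − 0.5196) / [0.5196(1 − 0.62)] ≈ 1.5085
Total items = 1.5085 × 28 = 42.24, rounded up to 43.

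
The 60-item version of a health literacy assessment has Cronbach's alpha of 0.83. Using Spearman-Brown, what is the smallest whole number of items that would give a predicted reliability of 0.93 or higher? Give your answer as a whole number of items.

Rearranging the Spearman-Brown formula for n,
n = r_target (1 − r_old) / [ r_old (1 − r_target) ]
n = 0.93 × (1 − 0.83) / [ 0.83 × (1 − 0.93) ]
n = 0.1581 / 0.0581 ≈ 2.7212
So the test needs 2.7212 × 60 ≈ 163.27 items; rounding up, 164.

164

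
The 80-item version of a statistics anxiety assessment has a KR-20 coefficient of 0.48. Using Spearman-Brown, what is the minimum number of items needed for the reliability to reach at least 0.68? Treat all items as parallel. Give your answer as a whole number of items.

185

n = 0.68 × (1 − 0.48) / [ 0.48 × (1 − 0.68) ]
n = 0.3536 / 0.1536 ≈ 2.3021
Items needed = n × 80 = 2.3021 × 80 ≈ 184.17 → round up to 185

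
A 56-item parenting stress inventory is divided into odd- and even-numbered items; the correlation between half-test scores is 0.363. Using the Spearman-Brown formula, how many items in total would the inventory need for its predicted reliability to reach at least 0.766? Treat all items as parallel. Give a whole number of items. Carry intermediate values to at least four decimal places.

161

r_full = 2(0.363)/(1 + 0.363) = 0.5326
n = r_tgt(1 − r_full) / [r_full(1 − r_tgt)] = 0.766 × 0.4674 / (0.5326 × 0.234) ≈ 2.8728
Items = 2.8728 × 56 ≈ 160.88 → 161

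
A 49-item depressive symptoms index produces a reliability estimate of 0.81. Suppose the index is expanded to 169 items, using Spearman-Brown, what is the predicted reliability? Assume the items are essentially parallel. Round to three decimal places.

n = 169/49 = 3.449
r_new = 3.449·0.81 / [1 + (3.449 − 1)·0.81]
r_new = 2.7937 / 2.9837 ≈ 0.9363

0.936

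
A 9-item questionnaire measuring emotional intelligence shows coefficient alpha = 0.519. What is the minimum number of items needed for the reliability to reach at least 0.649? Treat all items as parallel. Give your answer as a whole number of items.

Invert Spearman-Brown to solve for n:
n = r_target (1 − r_old) / [ r_old (1 − r_target) ]
n = [0.649 × 0.481] / [0.519 × 0.351]
n = 0.312169 / 0.182169 ≈ 1.7136
Items needed = n × 9 = 1.7136 × 9 ≈ 15.42 → round up to 16

16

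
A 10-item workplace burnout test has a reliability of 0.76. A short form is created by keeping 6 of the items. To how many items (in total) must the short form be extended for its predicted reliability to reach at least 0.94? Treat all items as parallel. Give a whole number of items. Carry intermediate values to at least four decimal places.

50

First, r for the 6-item form: n = 6/10 = 0.6000, so r_6 = 0.6000·0.76/(1 + (0.6000 − 1)·0.76) = 0.6552
Length factor from the short form to reach 0.94: n' = 0.94(1 − 0.6552) / [0.6552(1 − 0.94)] ≈ 8.2446
Items = 8.2446 × 6 ≈ 49.47 → 50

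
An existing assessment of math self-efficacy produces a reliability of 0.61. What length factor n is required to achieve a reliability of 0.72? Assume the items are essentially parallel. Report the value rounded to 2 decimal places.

1.64

n = [0.72 × 0.39] / [0.61 × 0.28]
  = 0.2808 / 0.1708 = 1.6440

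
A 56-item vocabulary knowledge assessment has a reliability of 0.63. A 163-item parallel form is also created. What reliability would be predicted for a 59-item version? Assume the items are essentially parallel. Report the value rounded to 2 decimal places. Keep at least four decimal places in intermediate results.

0.64

The 163-item form is not needed; work directly from the 56-item form with n = 59/56 = 1.0536.
r_{59} = n·r / (1 + (n − 1)·r) = 0.6638 / 1.0338 ≈ 0.6421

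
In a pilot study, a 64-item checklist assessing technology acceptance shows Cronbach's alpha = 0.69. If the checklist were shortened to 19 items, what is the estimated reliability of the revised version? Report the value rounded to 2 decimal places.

n = 19/64 = 0.2969
Apply the Spearman-Brown prophecy formula, r' = nr / [1 + (n − 1)r]:
r_new = 0.2969·0.69 / [1 + (0.2969 − 1)·0.69]
     = 0.2049 / 0.5149 = 0.3979

0.40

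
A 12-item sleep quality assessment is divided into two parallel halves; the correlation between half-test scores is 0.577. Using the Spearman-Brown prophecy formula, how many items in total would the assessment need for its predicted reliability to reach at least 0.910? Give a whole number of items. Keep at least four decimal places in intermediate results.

45

r_full = 2(0.577)/(1 + 0.577) = 0.7318
Solve Spearman-Brown for n: n = 0.910(1 − 0.7318) / [0.7318(1 − 0.910)] = 3.7057
Required items = 3.7057 × 12 = 44.47, so 45 items.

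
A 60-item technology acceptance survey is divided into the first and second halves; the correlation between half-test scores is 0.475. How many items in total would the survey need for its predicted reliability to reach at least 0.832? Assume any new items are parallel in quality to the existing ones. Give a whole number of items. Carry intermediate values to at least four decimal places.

r_full = 2(0.475)/(1 + 0.475) = 0.6441
Solve Spearman-Brown for n: n = 0.832(1 − 0.6441) / [0.6441(1 − 0.832)] = 2.7365
Required items = 2.7365 × 60 = 164.19, so 165 items.

165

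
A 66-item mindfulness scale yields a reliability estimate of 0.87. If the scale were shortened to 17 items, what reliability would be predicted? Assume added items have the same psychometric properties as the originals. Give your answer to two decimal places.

Length ratio n = 17/66 = 0.2576
Spearman-Brown: r_new = n·r / (1 + (n − 1)·r)
r_new = (0.2576 × 0.87) / (1 + (0.2576 − 1) × 0.87)
r_new = 0.2241 / 0.3541 ≈ 0.6329

0.63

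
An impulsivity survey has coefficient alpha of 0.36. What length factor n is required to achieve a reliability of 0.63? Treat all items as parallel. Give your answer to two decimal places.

Invert Spearman-Brown to solve for n:
n = r*(1 − r) / [ r (1 − r*) ]
n = [0.63 × 0.64] / [0.36 × 0.37]
  = 0.4032 / 0.1332 = 3.0270

3.03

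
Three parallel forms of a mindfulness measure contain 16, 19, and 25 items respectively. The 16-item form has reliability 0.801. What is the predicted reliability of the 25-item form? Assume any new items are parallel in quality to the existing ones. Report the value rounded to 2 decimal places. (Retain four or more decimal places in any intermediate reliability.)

The 19-item form is not needed; work directly from the 16-item form with n = 25/16 = 1.5625.
r_{25} = n·r / (1 + (n − 1)·r) = 1.2516 / 1.4506 ≈ 0.8628

0.86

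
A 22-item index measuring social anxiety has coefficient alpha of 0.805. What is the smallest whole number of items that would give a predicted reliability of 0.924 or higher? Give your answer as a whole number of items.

65

n = 0.924 × (1 − 0.805) / [ 0.805 × (1 − 0.924) ]
n = 0.180180 / 0.061180 ≈ 2.9451
2.9451 × 22 = 64.79 → 65 items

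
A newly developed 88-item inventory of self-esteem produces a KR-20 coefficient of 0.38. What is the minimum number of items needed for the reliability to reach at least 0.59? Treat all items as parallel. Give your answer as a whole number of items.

207

Rearranging the Spearman-Brown formula for n,
n = r*(1 − r) / [ r (1 − r*) ]
n = [0.59 × 0.62] / [0.38 × 0.41]
n = 0.3658 / 0.1558 ≈ 2.3479
So the test needs 2.3479 × 88 ≈ 206.62 items; rounding up, 207.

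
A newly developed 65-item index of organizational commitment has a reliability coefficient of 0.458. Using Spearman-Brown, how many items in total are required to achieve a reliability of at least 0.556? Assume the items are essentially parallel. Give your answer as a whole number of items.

Rearranging the Spearman-Brown formula for n,
n = r_target (1 − r_old) / [ r_old (1 − r_target) ]
n = 0.556 × (1 − 0.458) / [ 0.458 × (1 − 0.556) ]
n = 0.301352 / 0.203352 ≈ 1.4819
Items needed = n × 65 = 1.4819 × 65 ≈ 96.32 → round up to 97

97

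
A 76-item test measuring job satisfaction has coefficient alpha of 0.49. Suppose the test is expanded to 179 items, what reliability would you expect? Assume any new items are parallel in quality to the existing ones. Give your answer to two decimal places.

The new length is 179/76 = 2.3553 times the old.
r_new = 2.3553·0.49 / [1 + (2.3553 − 1)·0.49]
r_new = 1.1541 / 1.6641 ≈ 0.6935

0.69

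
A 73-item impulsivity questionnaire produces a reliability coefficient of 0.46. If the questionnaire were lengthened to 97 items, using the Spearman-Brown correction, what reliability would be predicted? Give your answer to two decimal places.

0.53

The new length is 97/73 = 1.3288 times the old.
r_new = 1.3288·0.46 / [1 + (1.3288 − 1)·0.46]
     = 0.6112 / 1.1512 = 0.5309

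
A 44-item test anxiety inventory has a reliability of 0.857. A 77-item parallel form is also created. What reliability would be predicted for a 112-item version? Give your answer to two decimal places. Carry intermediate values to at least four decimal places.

Only the ratio of lengths matters: n = 112/44 = 2.5455
r_{112} = n·r / (1 + (n − 1)·r) = 2.1815 / 2.3245 ≈ 0.9385

0.94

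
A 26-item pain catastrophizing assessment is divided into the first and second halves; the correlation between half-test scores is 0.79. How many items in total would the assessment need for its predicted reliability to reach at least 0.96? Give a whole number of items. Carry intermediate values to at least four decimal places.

83

Corrected full-test reliability: r_full = 2 × 0.79 / (1 + 0.79) ≈ 0.8827
Solve Spearman-Brown for n: n = 0.96(1 − 0.8827) / [0.8827(1 − 0.96)] = 3.1893
Items = 3.1893 × 26 ≈ 82.92 → 83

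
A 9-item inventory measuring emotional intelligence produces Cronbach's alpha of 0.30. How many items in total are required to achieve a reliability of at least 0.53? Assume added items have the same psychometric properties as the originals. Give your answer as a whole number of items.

n = 0.53 × (1 − 0.30) / [ 0.30 × (1 − 0.53) ]
  = 0.3710 / 0.1410 = 2.6312
So the test needs 2.6312 × 9 ≈ 23.68 items; rounding up, 24.

24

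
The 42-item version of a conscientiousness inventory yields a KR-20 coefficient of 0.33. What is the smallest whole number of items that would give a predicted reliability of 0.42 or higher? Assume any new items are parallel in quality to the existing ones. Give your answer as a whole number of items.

n = 0.42(1 − 0.33) / [0.33(1 − 0.42)]
  = 0.2814 / 0.1914 = 1.4702
1.4702 × 42 = 61.75 → 62 items

62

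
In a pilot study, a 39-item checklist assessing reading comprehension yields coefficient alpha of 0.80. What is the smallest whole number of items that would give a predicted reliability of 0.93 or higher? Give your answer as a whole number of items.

n = [0.93 × 0.20] / [0.80 × 0.07]
  = 0.1860 / 0.0560 = 3.3214
Items needed = n × 39 = 3.3214 × 39 ≈ 129.53 → round up to 130

130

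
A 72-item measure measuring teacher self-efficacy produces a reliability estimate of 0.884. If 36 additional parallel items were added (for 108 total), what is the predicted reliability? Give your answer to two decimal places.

Length ratio n = 108/72 = 1.5
r_new = 1.5·0.884 / [1 + (1.5 − 1)·0.884]
r_new = 1.3260 / 1.4420 ≈ 0.9196

0.92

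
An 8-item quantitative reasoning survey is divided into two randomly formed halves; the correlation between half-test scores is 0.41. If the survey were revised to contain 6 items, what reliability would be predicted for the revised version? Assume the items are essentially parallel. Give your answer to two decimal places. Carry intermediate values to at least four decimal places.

0.51

Spearman-Brown correction (n = 2): r_full = 2·0.41/(1 + 0.41) = 0.5816
Length factor from 8 to 6 items: n = 6/8 = 0.7500
r_new = n·r_full / (1 + (n − 1)·r_full) = 0.4362 / 0.8546 ≈ 0.5104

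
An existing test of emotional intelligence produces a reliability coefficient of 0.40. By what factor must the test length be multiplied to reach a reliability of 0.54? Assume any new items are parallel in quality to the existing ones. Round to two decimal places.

n = 0.54 × (1 − 0.40) / [ 0.40 × (1 − 0.54) ]
n = 0.3240 / 0.1840 ≈ 1.7609

1.76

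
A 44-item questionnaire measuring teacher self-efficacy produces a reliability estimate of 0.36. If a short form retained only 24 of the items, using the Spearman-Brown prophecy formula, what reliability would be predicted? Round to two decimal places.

0.23

Length ratio n = 24/44 = 0.5455
By Spearman-Brown, r_new = n r / (1 + (n − 1) r).
r_new = (0.5455 × 0.36) / (1 + (0.5455 − 1) × 0.36)
r_new = 0.1964 / 0.8364 ≈ 0.2348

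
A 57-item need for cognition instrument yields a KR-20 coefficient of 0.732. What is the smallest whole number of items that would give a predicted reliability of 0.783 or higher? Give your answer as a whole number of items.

n = [0.783 × 0.268] / [0.732 × 0.217]
n = 0.209844 / 0.158844 ≈ 1.3211
So the test needs 1.3211 × 57 ≈ 75.30 items; rounding up, 76.

76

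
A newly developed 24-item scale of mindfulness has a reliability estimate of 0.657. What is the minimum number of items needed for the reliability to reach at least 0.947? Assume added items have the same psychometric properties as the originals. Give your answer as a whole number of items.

n = 0.947 × (1 − 0.657) / [ 0.657 × (1 − 0.947) ]
n = 0.324821 / 0.034821 ≈ 9.3283
Items needed = n × 24 = 9.3283 × 24 ≈ 223.88 → round up to 224

224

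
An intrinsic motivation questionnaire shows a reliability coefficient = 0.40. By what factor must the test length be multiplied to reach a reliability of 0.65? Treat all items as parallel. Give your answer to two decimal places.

2.79

n = 0.65(1 − 0.40) / [0.40(1 − 0.65)]
n = 0.3900 / 0.1400 ≈ 2.7857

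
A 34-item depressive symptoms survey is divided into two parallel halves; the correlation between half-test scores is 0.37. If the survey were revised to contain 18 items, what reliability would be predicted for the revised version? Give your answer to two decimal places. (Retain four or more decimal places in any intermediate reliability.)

0.38

First correct the split-half correlation to full-test reliability: r_full = 2 × 0.37 / (1 + 0.37) ≈ 0.5401
Length factor from 34 to 18 items: n = 18/34 = 0.5294
r_new = n·r_full / (1 + (n − 1)·r_full) = 0.2859 / 0.7458 ≈ 0.3833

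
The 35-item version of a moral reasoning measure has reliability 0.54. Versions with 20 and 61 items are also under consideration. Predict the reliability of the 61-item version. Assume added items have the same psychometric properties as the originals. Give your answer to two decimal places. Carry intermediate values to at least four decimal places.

0.67

Only the ratio of lengths matters: n = 61/35 = 1.7429
r_{61} = n·r / (1 + (n − 1)·r) = 0.9412 / 1.4012 ≈ 0.6717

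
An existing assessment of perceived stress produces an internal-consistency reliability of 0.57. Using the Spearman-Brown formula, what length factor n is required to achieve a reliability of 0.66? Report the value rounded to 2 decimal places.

Spearman-Brown solved for the length factor n:
n = r*(1 − r) / [ r (1 − r*) ]
n = [0.66 × 0.43] / [0.57 × 0.34]
n = 0.2838 / 0.1938 ≈ 1.4644

1.46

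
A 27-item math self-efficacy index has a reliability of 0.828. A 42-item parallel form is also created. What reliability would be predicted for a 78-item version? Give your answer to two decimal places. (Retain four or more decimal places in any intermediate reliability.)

The 42-item form is not needed; work directly from the 27-item form with n = 78/27 = 2.8889.
r_{78} = n·r / (1 + (n − 1)·r) = 2.3920 / 2.5640 ≈ 0.9329

0.93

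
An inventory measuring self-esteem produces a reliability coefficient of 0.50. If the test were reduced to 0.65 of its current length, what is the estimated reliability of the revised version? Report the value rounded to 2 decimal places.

0.39

Apply the Spearman-Brown prophecy formula, r' = nr / [1 + (n − 1)r]:
r_new = 0.65·0.50 / [1 + (0.65 − 1)·0.50]
     = 0.3250 / 0.8250 = 0.3939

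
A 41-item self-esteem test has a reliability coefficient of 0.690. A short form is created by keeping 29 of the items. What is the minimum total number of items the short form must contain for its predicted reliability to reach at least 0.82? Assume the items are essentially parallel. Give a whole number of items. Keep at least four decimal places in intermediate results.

84

Short-form reliability: n = 29/41 = 0.7073; r_29 = n·r/(1+(n−1)r) ≈ 0.6115
Length factor from the short form to reach 0.82: n' = 0.82(1 − 0.6115) / [0.6115(1 − 0.82)] ≈ 2.8942
Total items = 2.8942 × 29 = 83.93, rounded up to 84.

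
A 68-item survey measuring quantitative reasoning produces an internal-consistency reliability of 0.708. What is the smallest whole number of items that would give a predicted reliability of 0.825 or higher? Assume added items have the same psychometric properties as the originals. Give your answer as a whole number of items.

133

Invert Spearman-Brown to solve for n:
n = r*(1 − r) / [ r (1 − r*) ]
n = 0.825(1 − 0.708) / [0.708(1 − 0.825)]
n = 0.240900 / 0.123900 ≈ 1.9443
Items needed = n × 68 = 1.9443 × 68 ≈ 132.21 → round up to 133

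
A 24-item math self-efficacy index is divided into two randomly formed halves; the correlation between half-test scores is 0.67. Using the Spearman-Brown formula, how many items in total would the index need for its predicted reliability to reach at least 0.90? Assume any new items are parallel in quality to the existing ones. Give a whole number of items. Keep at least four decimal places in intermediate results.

54

Corrected full-test reliability: r_full = 2 × 0.67 / (1 + 0.67) ≈ 0.8024
n = r_tgt(1 − r_full) / [r_full(1 − r_tgt)] = 0.90 × 0.1976 / (0.8024 × 0.10) ≈ 2.2164
Required items = 2.2164 × 24 = 53.19, so 54 items.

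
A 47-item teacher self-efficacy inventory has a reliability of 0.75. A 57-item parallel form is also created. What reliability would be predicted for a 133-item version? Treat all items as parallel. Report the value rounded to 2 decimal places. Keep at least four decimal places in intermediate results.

0.89

Only the ratio of lengths matters: n = 133/47 = 2.8298
r_{133} = n·r / (1 + (n − 1)·r) = 2.1223 / 2.3723 ≈ 0.8946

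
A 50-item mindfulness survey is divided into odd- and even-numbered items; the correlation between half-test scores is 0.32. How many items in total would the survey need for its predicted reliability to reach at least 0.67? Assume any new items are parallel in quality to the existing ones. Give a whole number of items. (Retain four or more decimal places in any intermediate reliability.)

108

r_full = 2(0.32)/(1 + 0.32) = 0.4848
n = r_tgt(1 − r_full) / [r_full(1 − r_tgt)] = 0.67 × 0.5152 / (0.4848 × 0.33) ≈ 2.1576
Items = 2.1576 × 50 ≈ 107.88 → 108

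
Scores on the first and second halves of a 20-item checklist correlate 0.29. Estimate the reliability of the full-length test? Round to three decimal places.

0.450

The full test is twice the length of either half (n = 2).
r_full = 2r_hh / (1 + r_hh) = 2 × 0.29 / (1 + 0.29)
r_full = 0.5800 / 1.2900 ≈ 0.4496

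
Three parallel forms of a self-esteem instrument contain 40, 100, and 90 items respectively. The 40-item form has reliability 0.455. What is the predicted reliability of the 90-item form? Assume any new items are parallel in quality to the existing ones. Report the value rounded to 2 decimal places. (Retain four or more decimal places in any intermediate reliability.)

0.65

The 100-item form is not needed; work directly from the 40-item form with n = 90/40 = 2.2500.
r_{90} = n·r / (1 + (n − 1)·r) = 1.0237 / 1.5688 ≈ 0.6525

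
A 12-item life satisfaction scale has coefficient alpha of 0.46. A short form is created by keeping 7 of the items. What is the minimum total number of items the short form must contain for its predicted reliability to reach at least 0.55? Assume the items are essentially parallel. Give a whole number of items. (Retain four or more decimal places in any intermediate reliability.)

First, r for the 7-item form: n = 7/12 = 0.5833, so r_7 = 0.5833·0.46/(1 + (0.5833 − 1)·0.46) = 0.3319
Then solve for n' with r_old = 0.3319, r_target = 0.55: n' = 0.55(1 − 0.3319)/[0.3319(1 − 0.55)] = 2.4603
Total items = 2.4603 × 7 = 17.22, rounded up to 18.

18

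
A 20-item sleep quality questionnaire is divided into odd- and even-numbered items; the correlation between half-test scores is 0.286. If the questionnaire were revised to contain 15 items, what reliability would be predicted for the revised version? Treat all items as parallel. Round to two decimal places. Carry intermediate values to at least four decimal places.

0.38

First correct the split-half correlation to full-test reliability: r_full = 2 × 0.286 / (1 + 0.286) ≈ 0.4448
Then adjust to 15 items: n = 15/20 = 0.7500
r_new = n·r_full / (1 + (n − 1)·r_full) = 0.3336 / 0.8888 ≈ 0.3753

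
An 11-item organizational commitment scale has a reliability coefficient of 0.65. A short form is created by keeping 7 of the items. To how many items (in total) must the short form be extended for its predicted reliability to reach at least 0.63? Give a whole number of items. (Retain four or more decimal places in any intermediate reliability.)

Short-form reliability: n = 7/11 = 0.6364; r_7 = n·r/(1+(n−1)r) ≈ 0.5417
Length factor from the short form to reach 0.63: n' = 0.63(1 − 0.5417) / [0.5417(1 − 0.63)] ≈ 1.4406
Total items = 1.4406 × 7 = 10.08, rounded up to 11.

11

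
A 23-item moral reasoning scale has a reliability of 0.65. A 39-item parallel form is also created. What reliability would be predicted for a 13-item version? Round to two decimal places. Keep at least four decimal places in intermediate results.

Only the ratio of lengths matters: n = 13/23 = 0.5652
r_{13} = n·r / (1 + (n − 1)·r) = 0.3674 / 0.7174 ≈ 0.5121

0.51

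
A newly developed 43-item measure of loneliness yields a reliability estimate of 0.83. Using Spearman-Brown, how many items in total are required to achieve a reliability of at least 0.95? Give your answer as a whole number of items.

168

n = 0.95 × (1 − 0.83) / [ 0.83 × (1 − 0.95) ]
n = 0.1615 / 0.0415 ≈ 3.8916
So the test needs 3.8916 × 43 ≈ 167.34 items; rounding up, 168.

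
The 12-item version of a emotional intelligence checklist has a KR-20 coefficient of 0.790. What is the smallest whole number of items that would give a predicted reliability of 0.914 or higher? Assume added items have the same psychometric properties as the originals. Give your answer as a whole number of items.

Rearranging the Spearman-Brown formula for n,
n = r*(1 − r) / [ r (1 − r*) ]
n = [0.914 × 0.210] / [0.790 × 0.086]
  = 0.191940 / 0.067940 = 2.8251
Items needed = n × 12 = 2.8251 × 12 ≈ 33.90 → round up to 34

34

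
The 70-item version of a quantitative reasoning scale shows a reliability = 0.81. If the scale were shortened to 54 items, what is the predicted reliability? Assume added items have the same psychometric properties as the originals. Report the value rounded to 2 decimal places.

0.77

n = 54/70 = 0.7714
By Spearman-Brown, r_new = n r / (1 + (n − 1) r).
r_new = 0.7714·0.81 / [1 + (0.7714 − 1)·0.81]
r_new = 0.6248 / 0.8148 ≈ 0.7668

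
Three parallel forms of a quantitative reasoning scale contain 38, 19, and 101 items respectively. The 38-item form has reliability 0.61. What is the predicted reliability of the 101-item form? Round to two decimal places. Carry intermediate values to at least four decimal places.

0.81

Only the ratio of lengths matters: n = 101/38 = 2.6579
r_{101} = n·r / (1 + (n − 1)·r) = 1.6213 / 2.0113 ≈ 0.8061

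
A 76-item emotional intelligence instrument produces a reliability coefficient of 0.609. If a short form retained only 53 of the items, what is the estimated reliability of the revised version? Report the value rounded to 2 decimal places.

0.52

The new length is 53/76 = 0.6974 times the old.
r_new = (0.6974 × 0.609) / (1 + (0.6974 − 1) × 0.609)
     = 0.4247 / 0.8157 = 0.5207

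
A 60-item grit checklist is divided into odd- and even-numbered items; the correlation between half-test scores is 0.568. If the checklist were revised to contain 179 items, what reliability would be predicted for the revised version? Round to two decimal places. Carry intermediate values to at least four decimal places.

0.89

First correct the split-half correlation to full-test reliability: r_full = 2 × 0.568 / (1 + 0.568) ≈ 0.7245
Length factor from 60 to 179 items: n = 179/60 = 2.9833
r_new = n·r_full / (1 + (n − 1)·r_full) = 2.1614 / 2.4369 ≈ 0.8869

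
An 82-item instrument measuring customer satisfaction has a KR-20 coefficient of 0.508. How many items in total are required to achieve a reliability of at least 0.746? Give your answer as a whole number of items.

Rearranging the Spearman-Brown formula for n,
n = r*(1 − r) / [ r (1 − r*) ]
n = [0.746 × 0.492] / [0.508 × 0.254]
n = 0.367032 / 0.129032 ≈ 2.8445
So the test needs 2.8445 × 82 ≈ 233.25 items; rounding up, 234.

234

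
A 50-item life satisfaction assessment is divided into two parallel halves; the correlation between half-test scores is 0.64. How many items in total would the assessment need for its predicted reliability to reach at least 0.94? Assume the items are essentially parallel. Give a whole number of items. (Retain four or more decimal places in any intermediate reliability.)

Corrected full-test reliability: r_full = 2 × 0.64 / (1 + 0.64) ≈ 0.7805
n = r_tgt(1 − r_full) / [r_full(1 − r_tgt)] = 0.94 × 0.2195 / (0.7805 × 0.06) ≈ 4.4059
Items = 4.4059 × 50 ≈ 220.29 → 221

221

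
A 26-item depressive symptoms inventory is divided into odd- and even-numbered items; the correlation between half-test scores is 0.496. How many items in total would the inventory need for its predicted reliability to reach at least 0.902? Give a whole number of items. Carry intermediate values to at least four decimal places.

122

r_full = 2(0.496)/(1 + 0.496) = 0.6631
n = r_tgt(1 − r_full) / [r_full(1 − r_tgt)] = 0.902 × 0.3369 / (0.6631 × 0.098) ≈ 4.6763
Items = 4.6763 × 26 ≈ 121.58 → 122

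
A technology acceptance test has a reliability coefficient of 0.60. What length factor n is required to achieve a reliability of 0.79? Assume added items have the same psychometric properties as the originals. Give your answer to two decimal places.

n = 0.79 × (1 − 0.60) / [ 0.60 × (1 − 0.79) ]
  = 0.3160 / 0.1260 = 2.5079

2.51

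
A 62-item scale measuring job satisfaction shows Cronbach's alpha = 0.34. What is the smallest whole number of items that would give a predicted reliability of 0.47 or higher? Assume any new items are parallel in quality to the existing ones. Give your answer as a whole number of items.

n = 0.47 × (1 − 0.34) / [ 0.34 × (1 − 0.47) ]
  = 0.3102 / 0.1802 = 1.7214
Items needed = n × 62 = 1.7214 × 62 ≈ 106.73 → round up to 107

107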